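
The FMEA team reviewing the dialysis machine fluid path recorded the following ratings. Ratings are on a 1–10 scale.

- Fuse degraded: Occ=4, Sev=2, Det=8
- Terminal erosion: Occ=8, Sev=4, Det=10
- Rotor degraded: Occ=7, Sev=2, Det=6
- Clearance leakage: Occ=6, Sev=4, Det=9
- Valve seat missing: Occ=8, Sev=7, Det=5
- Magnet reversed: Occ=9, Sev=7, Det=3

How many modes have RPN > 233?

2

RPN = Severity × Occurrence × Detection:
  Fuse degraded: 2 × 4 × 8 = 64
  Terminal erosion: 4 × 8 × 10 = 320
  Rotor degraded: 2 × 7 × 6 = 84
  Clearance leakage: 4 × 6 × 9 = 216
  Valve seat missing: 7 × 8 × 5 = 280
  Magnet reversed: 7 × 9 × 3 = 189
Modes with RPN > 233: Terminal erosion (320), Valve seat missing (280) → 2.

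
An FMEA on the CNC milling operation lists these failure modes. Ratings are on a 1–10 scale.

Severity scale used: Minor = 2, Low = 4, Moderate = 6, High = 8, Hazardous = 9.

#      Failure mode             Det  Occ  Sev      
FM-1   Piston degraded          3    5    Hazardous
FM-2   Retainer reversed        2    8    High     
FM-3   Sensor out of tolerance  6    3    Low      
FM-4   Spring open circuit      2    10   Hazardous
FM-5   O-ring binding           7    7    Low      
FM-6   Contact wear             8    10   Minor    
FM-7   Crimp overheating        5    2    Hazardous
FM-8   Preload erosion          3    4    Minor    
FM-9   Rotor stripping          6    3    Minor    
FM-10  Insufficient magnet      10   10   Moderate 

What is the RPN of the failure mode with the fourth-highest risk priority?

160

RPN = Severity × Occurrence × Detection:
  FM-1: 9 × 5 × 3 = 135
  FM-2: 8 × 8 × 2 = 128
  FM-3: 4 × 3 × 6 = 72
  FM-4: 9 × 10 × 2 = 180
  FM-5: 4 × 7 × 7 = 196
  FM-6: 2 × 10 × 8 = 160
  FM-7: 9 × 2 × 5 = 90
  FM-8: 2 × 4 × 3 = 24
  FM-9: 2 × 3 × 6 = 36
  FM-10: 6 × 10 × 10 = 600
Sorted descending: 600, 196, 180, 160, 135, 128, 90, 72, 36, 24.
The fourth-highest RPN is 160 (FM-6).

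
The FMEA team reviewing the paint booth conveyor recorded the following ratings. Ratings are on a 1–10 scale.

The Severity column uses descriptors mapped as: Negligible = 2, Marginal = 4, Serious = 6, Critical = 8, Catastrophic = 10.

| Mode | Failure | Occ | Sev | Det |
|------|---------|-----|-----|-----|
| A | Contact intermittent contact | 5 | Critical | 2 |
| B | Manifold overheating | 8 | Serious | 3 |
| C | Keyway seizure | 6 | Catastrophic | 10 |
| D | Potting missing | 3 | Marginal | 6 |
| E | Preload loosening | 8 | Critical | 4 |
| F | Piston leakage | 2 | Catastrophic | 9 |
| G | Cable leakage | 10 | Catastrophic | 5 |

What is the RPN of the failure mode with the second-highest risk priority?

500

RPN = Severity × Occurrence × Detection:
  A: 8 × 5 × 2 = 80
  B: 6 × 8 × 3 = 144
  C: 10 × 6 × 10 = 600
  D: 4 × 3 × 6 = 72
  E: 8 × 8 × 4 = 256
  F: 10 × 2 × 9 = 180
  G: 10 × 10 × 5 = 500
Sorted descending: 600, 500, 256, 180, 144, 80, 72.
The second-highest RPN is 500 (G).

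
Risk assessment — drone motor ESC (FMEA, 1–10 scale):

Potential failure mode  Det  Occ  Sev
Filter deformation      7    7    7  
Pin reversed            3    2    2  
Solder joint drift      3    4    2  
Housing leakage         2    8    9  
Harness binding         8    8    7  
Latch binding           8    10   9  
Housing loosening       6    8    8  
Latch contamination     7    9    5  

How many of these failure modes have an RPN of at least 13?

7

RPN = Severity × Occurrence × Detection:
  Filter deformation: 7 × 7 × 7 = 343
  Pin reversed: 2 × 2 × 3 = 12
  Solder joint drift: 2 × 4 × 3 = 24
  Housing leakage: 9 × 8 × 2 = 144
  Harness binding: 7 × 8 × 8 = 448
  Latch binding: 9 × 10 × 8 = 720
  Housing loosening: 8 × 8 × 6 = 384
  Latch contamination: 5 × 9 × 7 = 315
Modes with RPN ≥ 13: Filter deformation (343), Solder joint drift (24), Housing leakage (144), Harness binding (448), Latch binding (720), Housing loosening (384), Latch contamination (315) → 7.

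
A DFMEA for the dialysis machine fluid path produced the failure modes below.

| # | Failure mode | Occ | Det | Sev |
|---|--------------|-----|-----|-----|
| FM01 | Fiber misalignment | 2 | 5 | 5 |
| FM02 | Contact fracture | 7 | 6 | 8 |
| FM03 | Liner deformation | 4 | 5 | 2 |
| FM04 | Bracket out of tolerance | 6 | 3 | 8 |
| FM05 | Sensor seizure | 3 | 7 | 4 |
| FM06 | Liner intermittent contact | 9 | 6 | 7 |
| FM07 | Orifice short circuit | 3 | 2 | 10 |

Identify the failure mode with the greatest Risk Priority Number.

FM06

RPN = Severity × Occurrence × Detection:
  FM01: 5 × 2 × 5 = 50
  FM02: 8 × 7 × 6 = 336
  FM03: 2 × 4 × 5 = 40
  FM04: 8 × 6 × 3 = 144
  FM05: 4 × 3 × 7 = 84
  FM06: 7 × 9 × 6 = 378
  FM07: 10 × 3 × 2 = 60
Highest RPN is 378 → FM06.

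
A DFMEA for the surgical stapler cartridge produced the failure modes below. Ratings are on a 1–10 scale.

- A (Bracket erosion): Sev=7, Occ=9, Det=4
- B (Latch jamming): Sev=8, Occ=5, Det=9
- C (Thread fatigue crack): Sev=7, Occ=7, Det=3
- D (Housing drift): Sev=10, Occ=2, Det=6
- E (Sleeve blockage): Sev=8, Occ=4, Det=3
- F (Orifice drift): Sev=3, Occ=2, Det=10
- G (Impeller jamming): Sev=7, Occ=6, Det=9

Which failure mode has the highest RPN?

G

RPN = Severity × Occurrence × Detection:
  A: 7 × 9 × 4 = 252
  B: 8 × 5 × 9 = 360
  C: 7 × 7 × 3 = 147
  D: 10 × 2 × 6 = 120
  E: 8 × 4 × 3 = 96
  F: 3 × 2 × 10 = 60
  G: 7 × 6 × 9 = 378
Highest RPN is 378 → G.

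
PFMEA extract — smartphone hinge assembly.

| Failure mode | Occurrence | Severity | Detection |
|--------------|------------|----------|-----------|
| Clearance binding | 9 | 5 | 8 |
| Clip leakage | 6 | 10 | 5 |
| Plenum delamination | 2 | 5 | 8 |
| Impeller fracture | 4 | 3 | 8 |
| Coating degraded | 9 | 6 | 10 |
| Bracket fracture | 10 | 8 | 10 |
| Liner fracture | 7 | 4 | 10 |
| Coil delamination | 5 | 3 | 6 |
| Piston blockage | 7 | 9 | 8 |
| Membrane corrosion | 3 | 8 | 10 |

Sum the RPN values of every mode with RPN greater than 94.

RPN = Severity × Occurrence × Detection:
  Clearance binding: 5 × 9 × 8 = 360
  Clip leakage: 10 × 6 × 5 = 300
  Plenum delamination: 5 × 2 × 8 = 80
  Impeller fracture: 3 × 4 × 8 = 96
  Coating degraded: 6 × 9 × 10 = 540
  Bracket fracture: 8 × 10 × 10 = 800
  Liner fracture: 4 × 7 × 10 = 280
  Coil delamination: 3 × 5 × 6 = 90
  Piston blockage: 9 × 7 × 8 = 504
  Membrane corrosion: 8 × 3 × 10 = 240
RPN > 94: Clearance binding (360), Clip leakage (300), Impeller fracture (96), Coating degraded (540), Bracket fracture (800), Liner fracture (280), Piston blockage (504), Membrane corrosion (240).
Sum: 360 + 300 + 96 + 540 + 800 + 280 + 504 + 240 = 3120.

3120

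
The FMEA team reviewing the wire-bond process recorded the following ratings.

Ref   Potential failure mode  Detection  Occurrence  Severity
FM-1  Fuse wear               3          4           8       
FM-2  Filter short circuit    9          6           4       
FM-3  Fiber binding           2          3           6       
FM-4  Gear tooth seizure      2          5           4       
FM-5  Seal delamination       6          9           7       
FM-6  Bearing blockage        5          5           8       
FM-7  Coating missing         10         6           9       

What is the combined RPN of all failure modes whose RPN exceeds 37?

1470

RPN = Severity × Occurrence × Detection:
  FM-1: 8 × 4 × 3 = 96
  FM-2: 4 × 6 × 9 = 216
  FM-3: 6 × 3 × 2 = 36
  FM-4: 4 × 5 × 2 = 40
  FM-5: 7 × 9 × 6 = 378
  FM-6: 8 × 5 × 5 = 200
  FM-7: 9 × 6 × 10 = 540
RPN > 37: FM-1 (96), FM-2 (216), FM-4 (40), FM-5 (378), FM-6 (200), FM-7 (540).
Sum: 96 + 216 + 40 + 378 + 200 + 540 = 1470.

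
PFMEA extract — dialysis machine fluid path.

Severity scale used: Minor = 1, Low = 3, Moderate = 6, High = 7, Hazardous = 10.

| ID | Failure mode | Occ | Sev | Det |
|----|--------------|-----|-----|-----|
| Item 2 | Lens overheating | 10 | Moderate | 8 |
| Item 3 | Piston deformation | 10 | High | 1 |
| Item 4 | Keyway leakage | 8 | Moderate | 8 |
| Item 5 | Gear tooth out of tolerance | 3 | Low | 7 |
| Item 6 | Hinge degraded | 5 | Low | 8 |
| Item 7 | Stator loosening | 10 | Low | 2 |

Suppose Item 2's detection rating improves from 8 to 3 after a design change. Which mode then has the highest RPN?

RPN = Severity × Occurrence × Detection:
  Item 2: 6 × 10 × 8 = 480
  Item 3: 7 × 10 × 1 = 70
  Item 4: 6 × 8 × 8 = 384
  Item 5: 3 × 3 × 7 = 63
  Item 6: 3 × 5 × 8 = 120
  Item 7: 3 × 10 × 2 = 60
After action: Item 2 → 6 × 10 × 3 = 180.
Revised RPNs: Item 4=384, Item 2=180, Item 6=120, Item 3=70, Item 5=63, Item 7=60.
Highest is now Item 4 (384).

Item 4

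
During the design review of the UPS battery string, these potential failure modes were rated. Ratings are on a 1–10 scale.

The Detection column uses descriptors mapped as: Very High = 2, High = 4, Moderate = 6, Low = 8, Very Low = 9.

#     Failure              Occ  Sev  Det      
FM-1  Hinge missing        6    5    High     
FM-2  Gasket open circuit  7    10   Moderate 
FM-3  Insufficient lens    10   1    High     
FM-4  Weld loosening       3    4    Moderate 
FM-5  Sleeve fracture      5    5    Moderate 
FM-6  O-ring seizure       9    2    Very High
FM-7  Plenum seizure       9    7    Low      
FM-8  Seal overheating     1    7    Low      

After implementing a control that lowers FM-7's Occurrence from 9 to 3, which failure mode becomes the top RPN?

FM-2

RPN = Severity × Occurrence × Detection:
  FM-1: 5 × 6 × 4 = 120
  FM-2: 10 × 7 × 6 = 420
  FM-3: 1 × 10 × 4 = 40
  FM-4: 4 × 3 × 6 = 72
  FM-5: 5 × 5 × 6 = 150
  FM-6: 2 × 9 × 2 = 36
  FM-7: 7 × 9 × 8 = 504
  FM-8: 7 × 1 × 8 = 56
After action: FM-7 → 7 × 3 × 8 = 168.
Revised RPNs: FM-2=420, FM-7=168, FM-5=150, FM-1=120, FM-4=72, FM-8=56, FM-3=40, FM-6=36.
Highest is now FM-2 (420).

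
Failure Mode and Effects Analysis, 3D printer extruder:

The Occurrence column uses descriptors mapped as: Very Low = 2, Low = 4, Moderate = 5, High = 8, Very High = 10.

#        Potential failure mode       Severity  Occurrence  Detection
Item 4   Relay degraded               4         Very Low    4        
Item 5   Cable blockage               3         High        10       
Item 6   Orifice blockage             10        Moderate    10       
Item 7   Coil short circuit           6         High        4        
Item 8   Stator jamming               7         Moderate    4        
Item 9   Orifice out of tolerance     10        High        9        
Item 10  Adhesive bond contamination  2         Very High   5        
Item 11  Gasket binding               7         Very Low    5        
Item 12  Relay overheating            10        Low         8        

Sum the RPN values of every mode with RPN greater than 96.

RPN = Severity × Occurrence × Detection:
  Item 4: 4 × 2 × 4 = 32
  Item 5: 3 × 8 × 10 = 240
  Item 6: 10 × 5 × 10 = 500
  Item 7: 6 × 8 × 4 = 192
  Item 8: 7 × 5 × 4 = 140
  Item 9: 10 × 8 × 9 = 720
  Item 10: 2 × 10 × 5 = 100
  Item 11: 7 × 2 × 5 = 70
  Item 12: 10 × 4 × 8 = 320
RPN > 96: Item 5 (240), Item 6 (500), Item 7 (192), Item 8 (140), Item 9 (720), Item 10 (100), Item 12 (320).
Sum: 240 + 500 + 192 + 140 + 720 + 100 + 320 = 2212.

2212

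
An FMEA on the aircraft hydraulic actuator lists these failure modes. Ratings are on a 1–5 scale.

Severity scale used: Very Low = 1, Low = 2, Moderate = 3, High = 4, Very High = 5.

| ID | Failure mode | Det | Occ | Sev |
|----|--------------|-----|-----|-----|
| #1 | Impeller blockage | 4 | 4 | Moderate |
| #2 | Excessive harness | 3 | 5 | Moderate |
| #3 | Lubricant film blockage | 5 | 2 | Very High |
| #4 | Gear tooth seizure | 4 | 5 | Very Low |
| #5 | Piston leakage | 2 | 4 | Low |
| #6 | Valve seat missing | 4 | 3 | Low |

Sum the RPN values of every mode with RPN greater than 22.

167

RPN = Severity × Occurrence × Detection:
  #1: 3 × 4 × 4 = 48
  #2: 3 × 5 × 3 = 45
  #3: 5 × 2 × 5 = 50
  #4: 1 × 5 × 4 = 20
  #5: 2 × 4 × 2 = 16
  #6: 2 × 3 × 4 = 24
RPN > 22: #1 (48), #2 (45), #3 (50), #6 (24).
Sum: 48 + 45 + 50 + 24 = 167.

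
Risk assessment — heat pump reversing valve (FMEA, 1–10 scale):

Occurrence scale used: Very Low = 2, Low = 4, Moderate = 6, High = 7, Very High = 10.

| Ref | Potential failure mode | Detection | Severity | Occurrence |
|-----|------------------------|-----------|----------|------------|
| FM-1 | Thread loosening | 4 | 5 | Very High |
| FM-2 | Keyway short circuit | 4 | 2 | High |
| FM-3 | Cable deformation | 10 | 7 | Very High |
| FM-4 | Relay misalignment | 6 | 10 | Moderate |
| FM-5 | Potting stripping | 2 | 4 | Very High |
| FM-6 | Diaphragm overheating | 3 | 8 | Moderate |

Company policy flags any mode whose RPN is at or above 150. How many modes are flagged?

3

RPN = Severity × Occurrence × Detection:
  FM-1: 5 × 10 × 4 = 200
  FM-2: 2 × 7 × 4 = 56
  FM-3: 7 × 10 × 10 = 700
  FM-4: 10 × 6 × 6 = 360
  FM-5: 4 × 10 × 2 = 80
  FM-6: 8 × 6 × 3 = 144
Modes with RPN ≥ 150: FM-1 (200), FM-3 (700), FM-4 (360) → 3.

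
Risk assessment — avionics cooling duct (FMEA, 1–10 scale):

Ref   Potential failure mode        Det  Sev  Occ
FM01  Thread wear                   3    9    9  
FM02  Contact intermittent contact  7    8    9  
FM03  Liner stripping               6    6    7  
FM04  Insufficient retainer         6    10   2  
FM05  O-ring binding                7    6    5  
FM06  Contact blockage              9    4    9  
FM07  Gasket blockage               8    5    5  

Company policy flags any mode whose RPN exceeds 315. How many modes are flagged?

RPN = Severity × Occurrence × Detection:
  FM01: 9 × 9 × 3 = 243
  FM02: 8 × 9 × 7 = 504
  FM03: 6 × 7 × 6 = 252
  FM04: 10 × 2 × 6 = 120
  FM05: 6 × 5 × 7 = 210
  FM06: 4 × 9 × 9 = 324
  FM07: 5 × 5 × 8 = 200
Modes with RPN > 315: FM02 (504), FM06 (324) → 2.

2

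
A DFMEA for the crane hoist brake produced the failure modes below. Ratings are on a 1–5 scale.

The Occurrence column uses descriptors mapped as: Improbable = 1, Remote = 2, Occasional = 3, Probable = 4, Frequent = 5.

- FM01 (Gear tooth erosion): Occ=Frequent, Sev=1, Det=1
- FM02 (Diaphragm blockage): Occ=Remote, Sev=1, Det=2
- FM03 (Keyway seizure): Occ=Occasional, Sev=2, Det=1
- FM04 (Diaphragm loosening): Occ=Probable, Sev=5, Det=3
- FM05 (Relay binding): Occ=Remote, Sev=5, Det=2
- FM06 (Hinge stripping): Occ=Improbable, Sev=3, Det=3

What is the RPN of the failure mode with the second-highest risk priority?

20

RPN = Severity × Occurrence × Detection:
  FM01: 1 × 5 × 1 = 5
  FM02: 1 × 2 × 2 = 4
  FM03: 2 × 3 × 1 = 6
  FM04: 5 × 4 × 3 = 60
  FM05: 5 × 2 × 2 = 20
  FM06: 3 × 1 × 3 = 9
Sorted descending: 60, 20, 9, 6, 5, 4.
The second-highest RPN is 20 (FM05).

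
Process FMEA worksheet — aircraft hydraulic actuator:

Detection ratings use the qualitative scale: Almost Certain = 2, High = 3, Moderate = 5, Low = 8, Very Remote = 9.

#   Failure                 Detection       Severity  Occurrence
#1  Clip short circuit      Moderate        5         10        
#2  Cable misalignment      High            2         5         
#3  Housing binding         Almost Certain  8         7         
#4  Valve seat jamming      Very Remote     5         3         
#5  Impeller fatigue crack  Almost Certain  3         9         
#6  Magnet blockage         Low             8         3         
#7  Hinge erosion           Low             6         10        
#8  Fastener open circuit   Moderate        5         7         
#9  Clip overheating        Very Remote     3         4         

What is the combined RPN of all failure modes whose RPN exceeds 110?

RPN = Severity × Occurrence × Detection:
  #1: 5 × 10 × 5 = 250
  #2: 2 × 5 × 3 = 30
  #3: 8 × 7 × 2 = 112
  #4: 5 × 3 × 9 = 135
  #5: 3 × 9 × 2 = 54
  #6: 8 × 3 × 8 = 192
  #7: 6 × 10 × 8 = 480
  #8: 5 × 7 × 5 = 175
  #9: 3 × 4 × 9 = 108
RPN > 110: #1 (250), #3 (112), #4 (135), #6 (192), #7 (480), #8 (175).
Sum: 250 + 112 + 135 + 192 + 480 + 175 = 1344.

1344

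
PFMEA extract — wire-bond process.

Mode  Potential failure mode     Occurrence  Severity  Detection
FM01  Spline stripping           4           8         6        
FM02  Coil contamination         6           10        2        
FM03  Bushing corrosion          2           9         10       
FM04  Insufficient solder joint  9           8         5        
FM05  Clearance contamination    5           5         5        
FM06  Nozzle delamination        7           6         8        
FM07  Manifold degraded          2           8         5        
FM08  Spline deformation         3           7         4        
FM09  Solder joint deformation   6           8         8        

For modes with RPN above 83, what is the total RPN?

1781

RPN = Severity × Occurrence × Detection:
  FM01: 8 × 4 × 6 = 192
  FM02: 10 × 6 × 2 = 120
  FM03: 9 × 2 × 10 = 180
  FM04: 8 × 9 × 5 = 360
  FM05: 5 × 5 × 5 = 125
  FM06: 6 × 7 × 8 = 336
  FM07: 8 × 2 × 5 = 80
  FM08: 7 × 3 × 4 = 84
  FM09: 8 × 6 × 8 = 384
RPN > 83: FM01 (192), FM02 (120), FM03 (180), FM04 (360), FM05 (125), FM06 (336), FM08 (84), FM09 (384).
Sum: 192 + 120 + 180 + 360 + 125 + 336 + 84 + 384 = 1781.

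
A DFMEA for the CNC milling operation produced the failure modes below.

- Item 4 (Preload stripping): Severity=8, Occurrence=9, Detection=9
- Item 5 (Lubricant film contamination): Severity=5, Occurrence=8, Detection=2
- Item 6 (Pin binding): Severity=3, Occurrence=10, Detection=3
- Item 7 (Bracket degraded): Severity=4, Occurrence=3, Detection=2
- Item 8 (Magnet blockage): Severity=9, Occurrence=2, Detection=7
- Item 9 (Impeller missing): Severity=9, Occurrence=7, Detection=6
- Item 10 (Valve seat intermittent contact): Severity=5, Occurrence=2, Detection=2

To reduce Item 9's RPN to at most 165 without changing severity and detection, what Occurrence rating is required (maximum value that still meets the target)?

3

Item 9: S=9, O=7, D=6 → current RPN = 378.
Fixed product = 54. Need 54 × O ≤ 165, so O ≤ 165/54 = 3.06.
Maximum integer Occurrence rating = 3 (gives RPN 162; O=4 would give 216 > 165).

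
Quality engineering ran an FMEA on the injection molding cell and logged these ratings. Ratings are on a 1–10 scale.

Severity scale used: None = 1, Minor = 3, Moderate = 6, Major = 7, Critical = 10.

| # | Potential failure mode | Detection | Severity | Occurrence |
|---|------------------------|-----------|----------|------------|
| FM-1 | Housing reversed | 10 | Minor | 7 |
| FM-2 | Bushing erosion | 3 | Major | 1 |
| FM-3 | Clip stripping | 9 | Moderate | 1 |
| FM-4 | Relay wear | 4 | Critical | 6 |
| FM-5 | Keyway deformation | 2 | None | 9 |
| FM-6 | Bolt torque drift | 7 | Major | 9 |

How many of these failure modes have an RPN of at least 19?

5

RPN = Severity × Occurrence × Detection:
  FM-1: 3 × 7 × 10 = 210
  FM-2: 7 × 1 × 3 = 21
  FM-3: 6 × 1 × 9 = 54
  FM-4: 10 × 6 × 4 = 240
  FM-5: 1 × 9 × 2 = 18
  FM-6: 7 × 9 × 7 = 441
Modes with RPN ≥ 19: FM-1 (210), FM-2 (21), FM-3 (54), FM-4 (240), FM-6 (441) → 5.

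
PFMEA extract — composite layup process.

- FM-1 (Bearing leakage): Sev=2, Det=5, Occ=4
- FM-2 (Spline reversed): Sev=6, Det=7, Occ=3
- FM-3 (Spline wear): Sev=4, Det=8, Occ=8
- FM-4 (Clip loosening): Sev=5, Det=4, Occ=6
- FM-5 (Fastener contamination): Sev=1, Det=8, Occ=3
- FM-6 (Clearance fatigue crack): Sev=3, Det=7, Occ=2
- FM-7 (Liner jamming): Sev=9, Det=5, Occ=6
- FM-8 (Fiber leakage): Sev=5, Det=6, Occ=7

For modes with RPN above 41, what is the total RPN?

RPN = Severity × Occurrence × Detection:
  FM-1: 2 × 4 × 5 = 40
  FM-2: 6 × 3 × 7 = 126
  FM-3: 4 × 8 × 8 = 256
  FM-4: 5 × 6 × 4 = 120
  FM-5: 1 × 3 × 8 = 24
  FM-6: 3 × 2 × 7 = 42
  FM-7: 9 × 6 × 5 = 270
  FM-8: 5 × 7 × 6 = 210
RPN > 41: FM-2 (126), FM-3 (256), FM-4 (120), FM-6 (42), FM-7 (270), FM-8 (210).
Sum: 126 + 256 + 120 + 42 + 270 + 210 = 1024.

1024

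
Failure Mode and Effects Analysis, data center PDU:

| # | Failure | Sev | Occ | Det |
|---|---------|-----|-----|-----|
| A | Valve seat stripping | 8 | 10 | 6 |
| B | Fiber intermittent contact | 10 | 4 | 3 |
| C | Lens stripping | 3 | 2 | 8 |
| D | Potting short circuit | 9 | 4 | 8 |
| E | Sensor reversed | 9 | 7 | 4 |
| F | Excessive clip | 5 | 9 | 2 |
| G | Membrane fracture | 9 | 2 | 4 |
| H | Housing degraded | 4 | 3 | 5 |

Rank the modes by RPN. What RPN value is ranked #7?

60

RPN = Severity × Occurrence × Detection:
  A: 8 × 10 × 6 = 480
  B: 10 × 4 × 3 = 120
  C: 3 × 2 × 8 = 48
  D: 9 × 4 × 8 = 288
  E: 9 × 7 × 4 = 252
  F: 5 × 9 × 2 = 90
  G: 9 × 2 × 4 = 72
  H: 4 × 3 × 5 = 60
Sorted descending: 480, 288, 252, 120, 90, 72, 60, 48.
The seventh-highest RPN is 60 (H).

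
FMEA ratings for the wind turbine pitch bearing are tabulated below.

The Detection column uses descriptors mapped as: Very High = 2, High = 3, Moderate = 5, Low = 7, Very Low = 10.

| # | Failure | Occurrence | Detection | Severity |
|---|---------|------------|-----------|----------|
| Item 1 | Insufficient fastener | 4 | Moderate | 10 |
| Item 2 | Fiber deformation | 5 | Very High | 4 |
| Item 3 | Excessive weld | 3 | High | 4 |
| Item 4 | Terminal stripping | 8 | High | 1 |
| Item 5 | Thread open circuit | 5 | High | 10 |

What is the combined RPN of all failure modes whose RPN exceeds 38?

390

RPN = Severity × Occurrence × Detection:
  Item 1: 10 × 4 × 5 = 200
  Item 2: 4 × 5 × 2 = 40
  Item 3: 4 × 3 × 3 = 36
  Item 4: 1 × 8 × 3 = 24
  Item 5: 10 × 5 × 3 = 150
RPN > 38: Item 1 (200), Item 2 (40), Item 5 (150).
Sum: 200 + 40 + 150 = 390.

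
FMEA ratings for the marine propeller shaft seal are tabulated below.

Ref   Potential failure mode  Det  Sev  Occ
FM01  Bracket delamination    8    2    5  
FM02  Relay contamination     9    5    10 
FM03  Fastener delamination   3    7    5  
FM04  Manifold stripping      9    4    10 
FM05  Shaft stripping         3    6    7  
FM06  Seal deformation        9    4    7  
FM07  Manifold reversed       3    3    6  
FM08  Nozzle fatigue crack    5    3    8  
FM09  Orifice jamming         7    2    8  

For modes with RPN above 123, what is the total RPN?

1188

RPN = Severity × Occurrence × Detection:
  FM01: 2 × 5 × 8 = 80
  FM02: 5 × 10 × 9 = 450
  FM03: 7 × 5 × 3 = 105
  FM04: 4 × 10 × 9 = 360
  FM05: 6 × 7 × 3 = 126
  FM06: 4 × 7 × 9 = 252
  FM07: 3 × 6 × 3 = 54
  FM08: 3 × 8 × 5 = 120
  FM09: 2 × 8 × 7 = 112
RPN > 123: FM02 (450), FM04 (360), FM05 (126), FM06 (252).
Sum: 450 + 360 + 126 + 252 = 1188.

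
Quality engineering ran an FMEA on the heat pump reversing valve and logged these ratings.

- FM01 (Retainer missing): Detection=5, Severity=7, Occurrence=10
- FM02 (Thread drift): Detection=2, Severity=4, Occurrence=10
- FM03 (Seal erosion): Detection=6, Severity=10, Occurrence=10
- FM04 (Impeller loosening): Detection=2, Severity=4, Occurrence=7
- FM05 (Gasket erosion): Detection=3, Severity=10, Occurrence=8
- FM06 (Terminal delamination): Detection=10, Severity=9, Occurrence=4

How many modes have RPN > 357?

RPN = Severity × Occurrence × Detection:
  FM01: 7 × 10 × 5 = 350
  FM02: 4 × 10 × 2 = 80
  FM03: 10 × 10 × 6 = 600
  FM04: 4 × 7 × 2 = 56
  FM05: 10 × 8 × 3 = 240
  FM06: 9 × 4 × 10 = 360
Modes with RPN > 357: FM03 (600), FM06 (360) → 2.

2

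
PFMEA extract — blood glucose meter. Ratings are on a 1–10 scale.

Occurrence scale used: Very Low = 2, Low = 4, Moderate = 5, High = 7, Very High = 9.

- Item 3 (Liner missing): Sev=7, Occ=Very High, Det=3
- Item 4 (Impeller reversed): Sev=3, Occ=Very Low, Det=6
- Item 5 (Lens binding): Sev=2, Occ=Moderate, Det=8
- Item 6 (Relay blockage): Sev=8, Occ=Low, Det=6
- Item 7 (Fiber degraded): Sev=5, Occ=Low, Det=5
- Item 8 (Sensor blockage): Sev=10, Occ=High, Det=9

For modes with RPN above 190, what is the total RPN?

RPN = Severity × Occurrence × Detection:
  Item 3: 7 × 9 × 3 = 189
  Item 4: 3 × 2 × 6 = 36
  Item 5: 2 × 5 × 8 = 80
  Item 6: 8 × 4 × 6 = 192
  Item 7: 5 × 4 × 5 = 100
  Item 8: 10 × 7 × 9 = 630
RPN > 190: Item 6 (192), Item 8 (630).
Sum: 192 + 630 = 822.

822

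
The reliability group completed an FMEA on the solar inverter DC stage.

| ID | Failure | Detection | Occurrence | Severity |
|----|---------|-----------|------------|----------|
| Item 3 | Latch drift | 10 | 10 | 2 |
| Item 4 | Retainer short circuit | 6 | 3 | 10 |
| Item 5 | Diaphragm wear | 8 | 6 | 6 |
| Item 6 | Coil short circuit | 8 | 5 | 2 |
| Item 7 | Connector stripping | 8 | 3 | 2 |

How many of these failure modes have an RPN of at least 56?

RPN = Severity × Occurrence × Detection:
  Item 3: 2 × 10 × 10 = 200
  Item 4: 10 × 3 × 6 = 180
  Item 5: 6 × 6 × 8 = 288
  Item 6: 2 × 5 × 8 = 80
  Item 7: 2 × 3 × 8 = 48
Modes with RPN ≥ 56: Item 3 (200), Item 4 (180), Item 5 (288), Item 6 (80) → 4.

4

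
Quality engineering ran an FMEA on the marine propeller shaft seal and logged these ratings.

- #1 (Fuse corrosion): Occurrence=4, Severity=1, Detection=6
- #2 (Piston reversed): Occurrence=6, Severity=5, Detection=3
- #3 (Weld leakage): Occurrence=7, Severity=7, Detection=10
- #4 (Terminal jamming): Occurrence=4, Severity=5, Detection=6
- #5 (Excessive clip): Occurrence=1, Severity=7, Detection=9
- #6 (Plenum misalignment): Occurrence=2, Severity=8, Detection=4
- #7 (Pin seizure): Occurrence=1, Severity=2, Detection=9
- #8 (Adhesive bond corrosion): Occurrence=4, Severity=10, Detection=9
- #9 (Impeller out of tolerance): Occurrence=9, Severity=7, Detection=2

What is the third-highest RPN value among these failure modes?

RPN = Severity × Occurrence × Detection:
  #1: 1 × 4 × 6 = 24
  #2: 5 × 6 × 3 = 90
  #3: 7 × 7 × 10 = 490
  #4: 5 × 4 × 6 = 120
  #5: 7 × 1 × 9 = 63
  #6: 8 × 2 × 4 = 64
  #7: 2 × 1 × 9 = 18
  #8: 10 × 4 × 9 = 360
  #9: 7 × 9 × 2 = 126
Sorted descending: 490, 360, 126, 120, 90, 64, 63, 24, 18.
The third-highest RPN is 126 (#9).

126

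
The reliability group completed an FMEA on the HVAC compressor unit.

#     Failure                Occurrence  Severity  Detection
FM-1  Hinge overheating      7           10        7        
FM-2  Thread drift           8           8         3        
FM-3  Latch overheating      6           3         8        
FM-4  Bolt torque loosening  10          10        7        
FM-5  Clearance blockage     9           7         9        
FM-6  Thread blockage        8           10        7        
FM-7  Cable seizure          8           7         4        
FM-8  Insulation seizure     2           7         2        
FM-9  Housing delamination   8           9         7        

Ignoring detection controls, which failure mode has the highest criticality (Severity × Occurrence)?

Criticality = Severity × Occurrence:
  FM-1: 10 × 7 = 70
  FM-2: 8 × 8 = 64
  FM-3: 3 × 6 = 18
  FM-4: 10 × 10 = 100
  FM-5: 7 × 9 = 63
  FM-6: 10 × 8 = 80
  FM-7: 7 × 8 = 56
  FM-8: 7 × 2 = 14
  FM-9: 9 × 8 = 72
Highest criticality is 100 → FM-4.

FM-4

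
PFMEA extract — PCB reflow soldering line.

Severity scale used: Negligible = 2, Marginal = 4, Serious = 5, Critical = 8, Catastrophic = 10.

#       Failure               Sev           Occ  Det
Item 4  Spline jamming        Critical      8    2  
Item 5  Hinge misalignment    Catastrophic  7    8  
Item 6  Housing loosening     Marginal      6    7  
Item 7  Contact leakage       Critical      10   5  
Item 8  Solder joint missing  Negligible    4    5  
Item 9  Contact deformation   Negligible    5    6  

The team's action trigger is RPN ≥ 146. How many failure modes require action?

3

RPN = Severity × Occurrence × Detection:
  Item 4: 8 × 8 × 2 = 128
  Item 5: 10 × 7 × 8 = 560
  Item 6: 4 × 6 × 7 = 168
  Item 7: 8 × 10 × 5 = 400
  Item 8: 2 × 4 × 5 = 40
  Item 9: 2 × 5 × 6 = 60
Modes with RPN ≥ 146: Item 5 (560), Item 6 (168), Item 7 (400) → 3.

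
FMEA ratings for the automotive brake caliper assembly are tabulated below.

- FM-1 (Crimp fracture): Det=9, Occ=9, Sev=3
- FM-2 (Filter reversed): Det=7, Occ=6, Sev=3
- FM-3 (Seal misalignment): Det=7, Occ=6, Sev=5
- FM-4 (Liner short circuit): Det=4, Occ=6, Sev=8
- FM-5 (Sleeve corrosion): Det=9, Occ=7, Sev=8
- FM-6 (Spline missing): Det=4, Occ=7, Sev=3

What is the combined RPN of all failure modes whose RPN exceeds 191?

1149

RPN = Severity × Occurrence × Detection:
  FM-1: 3 × 9 × 9 = 243
  FM-2: 3 × 6 × 7 = 126
  FM-3: 5 × 6 × 7 = 210
  FM-4: 8 × 6 × 4 = 192
  FM-5: 8 × 7 × 9 = 504
  FM-6: 3 × 7 × 4 = 84
RPN > 191: FM-1 (243), FM-3 (210), FM-4 (192), FM-5 (504).
Sum: 243 + 210 + 192 + 504 = 1149.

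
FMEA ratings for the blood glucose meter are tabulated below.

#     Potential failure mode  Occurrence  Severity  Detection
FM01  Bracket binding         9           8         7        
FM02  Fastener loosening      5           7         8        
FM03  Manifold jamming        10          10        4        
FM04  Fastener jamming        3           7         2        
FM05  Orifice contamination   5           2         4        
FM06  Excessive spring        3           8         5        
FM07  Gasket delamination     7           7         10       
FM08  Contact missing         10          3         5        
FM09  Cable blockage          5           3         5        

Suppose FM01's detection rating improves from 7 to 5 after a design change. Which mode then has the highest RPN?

FM07

RPN = Severity × Occurrence × Detection:
  FM01: 8 × 9 × 7 = 504
  FM02: 7 × 5 × 8 = 280
  FM03: 10 × 10 × 4 = 400
  FM04: 7 × 3 × 2 = 42
  FM05: 2 × 5 × 4 = 40
  FM06: 8 × 3 × 5 = 120
  FM07: 7 × 7 × 10 = 490
  FM08: 3 × 10 × 5 = 150
  FM09: 3 × 5 × 5 = 75
After action: FM01 → 8 × 9 × 5 = 360.
Revised RPNs: FM07=490, FM03=400, FM01=360, FM02=280, FM08=150, FM06=120, FM09=75, FM04=42, FM05=40.
Highest is now FM07 (490).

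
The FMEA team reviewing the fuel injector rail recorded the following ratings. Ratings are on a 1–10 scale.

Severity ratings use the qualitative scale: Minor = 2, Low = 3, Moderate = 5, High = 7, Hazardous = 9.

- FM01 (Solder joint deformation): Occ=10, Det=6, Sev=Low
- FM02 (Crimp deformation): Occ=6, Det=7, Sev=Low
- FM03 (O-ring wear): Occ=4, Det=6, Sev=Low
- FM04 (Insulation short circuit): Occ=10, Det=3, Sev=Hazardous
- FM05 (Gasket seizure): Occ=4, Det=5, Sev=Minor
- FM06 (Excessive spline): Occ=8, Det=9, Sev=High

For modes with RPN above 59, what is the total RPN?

1152

RPN = Severity × Occurrence × Detection:
  FM01: 3 × 10 × 6 = 180
  FM02: 3 × 6 × 7 = 126
  FM03: 3 × 4 × 6 = 72
  FM04: 9 × 10 × 3 = 270
  FM05: 2 × 4 × 5 = 40
  FM06: 7 × 8 × 9 = 504
RPN > 59: FM01 (180), FM02 (126), FM03 (72), FM04 (270), FM06 (504).
Sum: 180 + 126 + 72 + 270 + 504 = 1152.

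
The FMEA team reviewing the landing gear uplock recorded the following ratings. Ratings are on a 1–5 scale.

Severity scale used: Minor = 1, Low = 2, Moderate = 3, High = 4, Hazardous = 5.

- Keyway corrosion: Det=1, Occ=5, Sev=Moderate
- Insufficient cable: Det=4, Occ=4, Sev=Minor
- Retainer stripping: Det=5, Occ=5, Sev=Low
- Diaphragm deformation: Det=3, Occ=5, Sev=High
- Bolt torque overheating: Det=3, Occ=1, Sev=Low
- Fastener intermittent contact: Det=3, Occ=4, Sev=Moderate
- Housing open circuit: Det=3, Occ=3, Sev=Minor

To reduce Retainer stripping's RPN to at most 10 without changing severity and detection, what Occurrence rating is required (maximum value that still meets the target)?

1

Retainer stripping: S=2, O=5, D=5 → current RPN = 50.
Fixed product = 10. Need 10 × O ≤ 10, so O ≤ 10/10 = 1.00.
Maximum integer Occurrence rating = 1 (gives RPN 10; O=2 would give 20 > 10).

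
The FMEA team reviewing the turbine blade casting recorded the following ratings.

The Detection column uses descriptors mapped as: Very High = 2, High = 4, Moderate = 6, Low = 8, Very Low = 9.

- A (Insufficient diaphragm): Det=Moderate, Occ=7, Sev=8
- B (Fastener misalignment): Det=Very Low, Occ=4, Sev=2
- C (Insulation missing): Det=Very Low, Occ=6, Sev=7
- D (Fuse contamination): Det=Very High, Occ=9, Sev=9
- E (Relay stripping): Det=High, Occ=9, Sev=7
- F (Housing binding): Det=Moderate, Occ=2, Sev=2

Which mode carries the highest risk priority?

RPN = Severity × Occurrence × Detection:
  A: 8 × 7 × 6 = 336
  B: 2 × 4 × 9 = 72
  C: 7 × 6 × 9 = 378
  D: 9 × 9 × 2 = 162
  E: 7 × 9 × 4 = 252
  F: 2 × 2 × 6 = 24
Highest RPN is 378 → C.

C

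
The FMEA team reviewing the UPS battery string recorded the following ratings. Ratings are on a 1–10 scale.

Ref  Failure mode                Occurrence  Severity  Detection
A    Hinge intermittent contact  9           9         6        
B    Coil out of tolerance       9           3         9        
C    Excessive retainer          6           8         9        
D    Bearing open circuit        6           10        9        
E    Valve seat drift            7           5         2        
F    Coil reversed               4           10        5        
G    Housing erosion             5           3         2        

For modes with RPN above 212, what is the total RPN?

RPN = Severity × Occurrence × Detection:
  A: 9 × 9 × 6 = 486
  B: 3 × 9 × 9 = 243
  C: 8 × 6 × 9 = 432
  D: 10 × 6 × 9 = 540
  E: 5 × 7 × 2 = 70
  F: 10 × 4 × 5 = 200
  G: 3 × 5 × 2 = 30
RPN > 212: A (486), B (243), C (432), D (540).
Sum: 486 + 243 + 432 + 540 = 1701.

1701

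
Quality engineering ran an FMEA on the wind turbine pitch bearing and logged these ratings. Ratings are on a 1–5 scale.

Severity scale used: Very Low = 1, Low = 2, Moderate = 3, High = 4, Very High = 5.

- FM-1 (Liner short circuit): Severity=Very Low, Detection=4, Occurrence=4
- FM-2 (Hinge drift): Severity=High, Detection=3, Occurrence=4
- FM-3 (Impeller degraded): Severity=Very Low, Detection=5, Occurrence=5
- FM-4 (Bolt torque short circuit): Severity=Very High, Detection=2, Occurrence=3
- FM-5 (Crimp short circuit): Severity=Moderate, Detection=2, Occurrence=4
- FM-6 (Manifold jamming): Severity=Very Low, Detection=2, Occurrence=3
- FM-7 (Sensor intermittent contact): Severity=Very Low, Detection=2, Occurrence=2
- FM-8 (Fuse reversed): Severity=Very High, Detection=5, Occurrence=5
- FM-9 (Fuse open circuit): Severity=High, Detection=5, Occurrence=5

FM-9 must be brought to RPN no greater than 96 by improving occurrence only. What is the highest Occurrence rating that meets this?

FM-9: S=4, O=5, D=5 → current RPN = 100.
Fixed product = 20. Need 20 × O ≤ 96, so O ≤ 96/20 = 4.80.
Maximum integer Occurrence rating = 4 (gives RPN 80; O=5 would give 100 > 96).

4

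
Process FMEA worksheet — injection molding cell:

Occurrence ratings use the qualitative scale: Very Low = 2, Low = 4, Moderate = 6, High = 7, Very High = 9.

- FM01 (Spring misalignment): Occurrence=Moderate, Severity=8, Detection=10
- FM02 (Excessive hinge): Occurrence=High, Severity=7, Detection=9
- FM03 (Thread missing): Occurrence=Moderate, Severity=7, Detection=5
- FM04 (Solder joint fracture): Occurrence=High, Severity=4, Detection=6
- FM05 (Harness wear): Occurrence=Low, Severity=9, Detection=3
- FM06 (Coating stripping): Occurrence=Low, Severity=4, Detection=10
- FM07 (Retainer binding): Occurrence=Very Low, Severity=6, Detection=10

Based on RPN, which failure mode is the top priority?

FM01

RPN = Severity × Occurrence × Detection:
  FM01: 8 × 6 × 10 = 480
  FM02: 7 × 7 × 9 = 441
  FM03: 7 × 6 × 5 = 210
  FM04: 4 × 7 × 6 = 168
  FM05: 9 × 4 × 3 = 108
  FM06: 4 × 4 × 10 = 160
  FM07: 6 × 2 × 10 = 120
Highest RPN is 480 → FM01.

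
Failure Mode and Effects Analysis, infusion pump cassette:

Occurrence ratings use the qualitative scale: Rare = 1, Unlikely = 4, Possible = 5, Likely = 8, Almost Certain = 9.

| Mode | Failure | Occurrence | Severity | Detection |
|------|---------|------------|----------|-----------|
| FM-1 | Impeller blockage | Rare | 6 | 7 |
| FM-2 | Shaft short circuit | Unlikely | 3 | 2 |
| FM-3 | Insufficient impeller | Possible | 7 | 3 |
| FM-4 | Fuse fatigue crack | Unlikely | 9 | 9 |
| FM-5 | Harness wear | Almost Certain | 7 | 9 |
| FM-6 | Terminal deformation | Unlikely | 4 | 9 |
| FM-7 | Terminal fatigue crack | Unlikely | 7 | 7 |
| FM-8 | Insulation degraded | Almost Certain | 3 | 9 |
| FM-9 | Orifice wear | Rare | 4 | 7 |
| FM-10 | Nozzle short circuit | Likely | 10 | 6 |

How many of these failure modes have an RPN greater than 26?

RPN = Severity × Occurrence × Detection:
  FM-1: 6 × 1 × 7 = 42
  FM-2: 3 × 4 × 2 = 24
  FM-3: 7 × 5 × 3 = 105
  FM-4: 9 × 4 × 9 = 324
  FM-5: 7 × 9 × 9 = 567
  FM-6: 4 × 4 × 9 = 144
  FM-7: 7 × 4 × 7 = 196
  FM-8: 3 × 9 × 9 = 243
  FM-9: 4 × 1 × 7 = 28
  FM-10: 10 × 8 × 6 = 480
Modes with RPN > 26: FM-1 (42), FM-3 (105), FM-4 (324), FM-5 (567), FM-6 (144), FM-7 (196), FM-8 (243), FM-9 (28), FM-10 (480) → 9.

9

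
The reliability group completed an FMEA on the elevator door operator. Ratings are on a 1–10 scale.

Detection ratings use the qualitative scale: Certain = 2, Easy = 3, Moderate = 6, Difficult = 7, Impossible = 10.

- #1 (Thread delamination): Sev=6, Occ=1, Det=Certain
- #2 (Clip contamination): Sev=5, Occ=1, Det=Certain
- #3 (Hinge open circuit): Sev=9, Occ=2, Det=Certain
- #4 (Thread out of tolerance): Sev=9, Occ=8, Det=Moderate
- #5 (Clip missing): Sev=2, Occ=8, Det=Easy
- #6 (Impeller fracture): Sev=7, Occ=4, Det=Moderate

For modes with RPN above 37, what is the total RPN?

648

RPN = Severity × Occurrence × Detection:
  #1: 6 × 1 × 2 = 12
  #2: 5 × 1 × 2 = 10
  #3: 9 × 2 × 2 = 36
  #4: 9 × 8 × 6 = 432
  #5: 2 × 8 × 3 = 48
  #6: 7 × 4 × 6 = 168
RPN > 37: #4 (432), #5 (48), #6 (168).
Sum: 432 + 48 + 168 = 648.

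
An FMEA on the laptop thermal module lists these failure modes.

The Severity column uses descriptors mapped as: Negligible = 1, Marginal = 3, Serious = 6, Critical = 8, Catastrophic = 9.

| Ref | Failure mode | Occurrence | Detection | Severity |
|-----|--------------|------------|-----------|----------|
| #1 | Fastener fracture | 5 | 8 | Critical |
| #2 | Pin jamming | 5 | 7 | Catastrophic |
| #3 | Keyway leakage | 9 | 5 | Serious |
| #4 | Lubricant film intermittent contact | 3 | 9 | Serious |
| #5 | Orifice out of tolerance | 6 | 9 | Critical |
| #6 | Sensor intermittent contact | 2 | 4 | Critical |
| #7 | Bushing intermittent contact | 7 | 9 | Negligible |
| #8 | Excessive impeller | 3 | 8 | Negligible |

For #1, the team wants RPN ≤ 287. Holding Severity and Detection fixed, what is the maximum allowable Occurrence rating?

#1: S=8, O=5, D=8 → current RPN = 320.
Fixed product = 64. Need 64 × O ≤ 287, so O ≤ 287/64 = 4.48.
Maximum integer Occurrence rating = 4 (gives RPN 256; O=5 would give 320 > 287).

4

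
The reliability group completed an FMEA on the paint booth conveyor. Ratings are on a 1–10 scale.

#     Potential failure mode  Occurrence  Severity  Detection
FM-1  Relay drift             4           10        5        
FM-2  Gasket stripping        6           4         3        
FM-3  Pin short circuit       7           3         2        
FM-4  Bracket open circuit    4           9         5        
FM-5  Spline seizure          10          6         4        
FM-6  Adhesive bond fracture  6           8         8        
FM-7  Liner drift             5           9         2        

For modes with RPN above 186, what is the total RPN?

824

RPN = Severity × Occurrence × Detection:
  FM-1: 10 × 4 × 5 = 200
  FM-2: 4 × 6 × 3 = 72
  FM-3: 3 × 7 × 2 = 42
  FM-4: 9 × 4 × 5 = 180
  FM-5: 6 × 10 × 4 = 240
  FM-6: 8 × 6 × 8 = 384
  FM-7: 9 × 5 × 2 = 90
RPN > 186: FM-1 (200), FM-5 (240), FM-6 (384).
Sum: 200 + 240 + 384 = 824.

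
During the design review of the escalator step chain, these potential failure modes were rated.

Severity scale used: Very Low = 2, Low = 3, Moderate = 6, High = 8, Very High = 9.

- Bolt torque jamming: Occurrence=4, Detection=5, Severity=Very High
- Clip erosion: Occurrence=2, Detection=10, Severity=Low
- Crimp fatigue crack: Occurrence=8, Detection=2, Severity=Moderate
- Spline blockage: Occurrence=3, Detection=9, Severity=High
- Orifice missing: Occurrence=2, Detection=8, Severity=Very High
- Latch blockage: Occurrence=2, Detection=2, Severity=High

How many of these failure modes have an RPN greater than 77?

4

RPN = Severity × Occurrence × Detection:
  Bolt torque jamming: 9 × 4 × 5 = 180
  Clip erosion: 3 × 2 × 10 = 60
  Crimp fatigue crack: 6 × 8 × 2 = 96
  Spline blockage: 8 × 3 × 9 = 216
  Orifice missing: 9 × 2 × 8 = 144
  Latch blockage: 8 × 2 × 2 = 32
Modes with RPN > 77: Bolt torque jamming (180), Crimp fatigue crack (96), Spline blockage (216), Orifice missing (144) → 4.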